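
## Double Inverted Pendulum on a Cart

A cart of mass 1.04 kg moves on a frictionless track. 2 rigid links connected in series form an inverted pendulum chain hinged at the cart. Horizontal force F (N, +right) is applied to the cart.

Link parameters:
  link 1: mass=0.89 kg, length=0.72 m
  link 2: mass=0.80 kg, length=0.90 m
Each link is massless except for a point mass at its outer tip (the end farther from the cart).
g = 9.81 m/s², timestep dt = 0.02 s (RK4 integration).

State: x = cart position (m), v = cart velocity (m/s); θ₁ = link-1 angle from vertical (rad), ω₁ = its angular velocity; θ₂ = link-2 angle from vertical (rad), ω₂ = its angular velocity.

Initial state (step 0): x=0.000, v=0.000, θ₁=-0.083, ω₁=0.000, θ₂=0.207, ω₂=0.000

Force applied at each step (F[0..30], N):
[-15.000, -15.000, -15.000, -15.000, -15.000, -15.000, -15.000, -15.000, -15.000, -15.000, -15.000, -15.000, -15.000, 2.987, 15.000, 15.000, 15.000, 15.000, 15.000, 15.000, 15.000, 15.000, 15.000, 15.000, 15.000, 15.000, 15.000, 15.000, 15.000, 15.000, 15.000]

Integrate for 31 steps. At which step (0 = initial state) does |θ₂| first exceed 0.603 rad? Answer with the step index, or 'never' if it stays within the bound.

apply F[0]=-15.000 → step 1: x=-0.003, v=-0.262, θ₁=-0.080, ω₁=0.271, θ₂=0.208, ω₂=0.122
apply F[1]=-15.000 → step 2: x=-0.010, v=-0.525, θ₁=-0.072, ω₁=0.548, θ₂=0.212, ω₂=0.240
apply F[2]=-15.000 → step 3: x=-0.024, v=-0.793, θ₁=-0.058, ω₁=0.838, θ₂=0.218, ω₂=0.352
apply F[3]=-15.000 → step 4: x=-0.042, v=-1.067, θ₁=-0.038, ω₁=1.146, θ₂=0.226, ω₂=0.455
apply F[4]=-15.000 → step 5: x=-0.066, v=-1.349, θ₁=-0.012, ω₁=1.480, θ₂=0.236, ω₂=0.544
apply F[5]=-15.000 → step 6: x=-0.096, v=-1.638, θ₁=0.021, ω₁=1.842, θ₂=0.248, ω₂=0.617
apply F[6]=-15.000 → step 7: x=-0.132, v=-1.934, θ₁=0.062, ω₁=2.234, θ₂=0.260, ω₂=0.669
apply F[7]=-15.000 → step 8: x=-0.174, v=-2.233, θ₁=0.110, ω₁=2.655, θ₂=0.274, ω₂=0.699
apply F[8]=-15.000 → step 9: x=-0.221, v=-2.527, θ₁=0.168, ω₁=3.093, θ₂=0.288, ω₂=0.708
apply F[9]=-15.000 → step 10: x=-0.275, v=-2.807, θ₁=0.234, ω₁=3.531, θ₂=0.302, ω₂=0.703
apply F[10]=-15.000 → step 11: x=-0.333, v=-3.058, θ₁=0.309, ω₁=3.945, θ₂=0.316, ω₂=0.697
apply F[11]=-15.000 → step 12: x=-0.397, v=-3.270, θ₁=0.392, ω₁=4.309, θ₂=0.330, ω₂=0.705
apply F[12]=-15.000 → step 13: x=-0.464, v=-3.434, θ₁=0.481, ω₁=4.607, θ₂=0.345, ω₂=0.743
apply F[13]=+2.987 → step 14: x=-0.531, v=-3.314, θ₁=0.573, ω₁=4.583, θ₂=0.360, ω₂=0.771
apply F[14]=+15.000 → step 15: x=-0.595, v=-3.043, θ₁=0.663, ω₁=4.438, θ₂=0.375, ω₂=0.761
apply F[15]=+15.000 → step 16: x=-0.653, v=-2.787, θ₁=0.751, ω₁=4.354, θ₂=0.390, ω₂=0.741
apply F[16]=+15.000 → step 17: x=-0.706, v=-2.539, θ₁=0.837, ω₁=4.320, θ₂=0.405, ω₂=0.712
apply F[17]=+15.000 → step 18: x=-0.755, v=-2.294, θ₁=0.924, ω₁=4.328, θ₂=0.419, ω₂=0.679
apply F[18]=+15.000 → step 19: x=-0.798, v=-2.047, θ₁=1.011, ω₁=4.373, θ₂=0.432, ω₂=0.645
apply F[19]=+15.000 → step 20: x=-0.836, v=-1.795, θ₁=1.099, ω₁=4.450, θ₂=0.445, ω₂=0.614
apply F[20]=+15.000 → step 21: x=-0.870, v=-1.534, θ₁=1.189, ω₁=4.556, θ₂=0.457, ω₂=0.589
apply F[21]=+15.000 → step 22: x=-0.898, v=-1.260, θ₁=1.281, ω₁=4.691, θ₂=0.468, ω₂=0.575
apply F[22]=+15.000 → step 23: x=-0.920, v=-0.970, θ₁=1.377, ω₁=4.856, θ₂=0.480, ω₂=0.577
apply F[23]=+15.000 → step 24: x=-0.936, v=-0.661, θ₁=1.476, ω₁=5.053, θ₂=0.491, ω₂=0.599
apply F[24]=+15.000 → step 25: x=-0.946, v=-0.328, θ₁=1.579, ω₁=5.286, θ₂=0.504, ω₂=0.648
apply F[25]=+15.000 → step 26: x=-0.949, v=0.033, θ₁=1.688, ω₁=5.563, θ₂=0.518, ω₂=0.733
apply F[26]=+15.000 → step 27: x=-0.945, v=0.427, θ₁=1.802, ω₁=5.892, θ₂=0.533, ω₂=0.865
apply F[27]=+15.000 → step 28: x=-0.932, v=0.863, θ₁=1.924, ω₁=6.289, θ₂=0.553, ω₂=1.058
apply F[28]=+15.000 → step 29: x=-0.910, v=1.349, θ₁=2.054, ω₁=6.772, θ₂=0.576, ω₂=1.336
apply F[29]=+15.000 → step 30: x=-0.878, v=1.896, θ₁=2.195, ω₁=7.367, θ₂=0.607, ω₂=1.732
apply F[30]=+15.000 → step 31: x=-0.834, v=2.518, θ₁=2.350, ω₁=8.111, θ₂=0.647, ω₂=2.298
|θ₂| = 0.607 > 0.603 first at step 30.

Answer: 30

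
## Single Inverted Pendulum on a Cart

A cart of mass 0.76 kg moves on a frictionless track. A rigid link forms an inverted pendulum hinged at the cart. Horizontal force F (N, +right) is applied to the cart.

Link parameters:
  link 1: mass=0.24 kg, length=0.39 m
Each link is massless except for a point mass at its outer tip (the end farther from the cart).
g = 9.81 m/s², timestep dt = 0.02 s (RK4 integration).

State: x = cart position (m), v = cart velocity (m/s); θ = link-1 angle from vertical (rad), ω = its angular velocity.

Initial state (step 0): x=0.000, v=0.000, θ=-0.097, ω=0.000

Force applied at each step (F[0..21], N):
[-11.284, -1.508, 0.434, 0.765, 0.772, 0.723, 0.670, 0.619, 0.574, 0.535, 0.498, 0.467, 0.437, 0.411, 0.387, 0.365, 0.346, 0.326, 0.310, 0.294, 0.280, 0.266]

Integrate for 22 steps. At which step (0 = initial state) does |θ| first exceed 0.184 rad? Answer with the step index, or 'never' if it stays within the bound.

apply F[0]=-11.284 → step 1: x=-0.003, v=-0.290, θ=-0.090, ω=0.694
apply F[1]=-1.508 → step 2: x=-0.009, v=-0.325, θ=-0.076, ω=0.740
apply F[2]=+0.434 → step 3: x=-0.015, v=-0.309, θ=-0.062, ω=0.666
apply F[3]=+0.765 → step 4: x=-0.021, v=-0.286, θ=-0.049, ω=0.578
apply F[4]=+0.772 → step 5: x=-0.027, v=-0.263, θ=-0.039, ω=0.497
apply F[5]=+0.723 → step 6: x=-0.032, v=-0.242, θ=-0.029, ω=0.426
apply F[6]=+0.670 → step 7: x=-0.037, v=-0.223, θ=-0.021, ω=0.364
apply F[7]=+0.619 → step 8: x=-0.041, v=-0.205, θ=-0.015, ω=0.311
apply F[8]=+0.574 → step 9: x=-0.045, v=-0.189, θ=-0.009, ω=0.264
apply F[9]=+0.535 → step 10: x=-0.048, v=-0.175, θ=-0.004, ω=0.224
apply F[10]=+0.498 → step 11: x=-0.052, v=-0.162, θ=0.000, ω=0.189
apply F[11]=+0.467 → step 12: x=-0.055, v=-0.150, θ=0.004, ω=0.159
apply F[12]=+0.437 → step 13: x=-0.058, v=-0.138, θ=0.006, ω=0.132
apply F[13]=+0.411 → step 14: x=-0.060, v=-0.128, θ=0.009, ω=0.110
apply F[14]=+0.387 → step 15: x=-0.063, v=-0.118, θ=0.011, ω=0.090
apply F[15]=+0.365 → step 16: x=-0.065, v=-0.110, θ=0.012, ω=0.073
apply F[16]=+0.346 → step 17: x=-0.067, v=-0.101, θ=0.014, ω=0.059
apply F[17]=+0.326 → step 18: x=-0.069, v=-0.094, θ=0.015, ω=0.046
apply F[18]=+0.310 → step 19: x=-0.071, v=-0.086, θ=0.016, ω=0.035
apply F[19]=+0.294 → step 20: x=-0.073, v=-0.080, θ=0.016, ω=0.026
apply F[20]=+0.280 → step 21: x=-0.074, v=-0.073, θ=0.017, ω=0.018
apply F[21]=+0.266 → step 22: x=-0.076, v=-0.067, θ=0.017, ω=0.011
max |θ| = 0.097 ≤ 0.184 over all 23 states.

Answer: never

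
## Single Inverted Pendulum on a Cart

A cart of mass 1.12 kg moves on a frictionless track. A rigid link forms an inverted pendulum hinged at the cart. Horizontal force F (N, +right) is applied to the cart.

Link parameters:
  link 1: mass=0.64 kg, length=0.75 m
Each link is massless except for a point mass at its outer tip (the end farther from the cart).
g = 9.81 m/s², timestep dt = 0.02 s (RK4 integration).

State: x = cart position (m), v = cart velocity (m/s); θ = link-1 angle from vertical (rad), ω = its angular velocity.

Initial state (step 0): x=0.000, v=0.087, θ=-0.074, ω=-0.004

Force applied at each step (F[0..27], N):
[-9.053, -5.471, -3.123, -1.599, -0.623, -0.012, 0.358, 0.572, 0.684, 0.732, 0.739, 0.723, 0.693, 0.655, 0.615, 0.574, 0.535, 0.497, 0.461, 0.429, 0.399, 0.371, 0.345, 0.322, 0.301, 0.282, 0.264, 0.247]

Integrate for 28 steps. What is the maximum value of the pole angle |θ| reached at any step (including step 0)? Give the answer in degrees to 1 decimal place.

apply F[0]=-9.053 → step 1: x=0.000, v=-0.066, θ=-0.072, ω=0.180
apply F[1]=-5.471 → step 2: x=-0.002, v=-0.156, θ=-0.068, ω=0.281
apply F[2]=-3.123 → step 3: x=-0.006, v=-0.204, θ=-0.062, ω=0.329
apply F[3]=-1.599 → step 4: x=-0.010, v=-0.226, θ=-0.055, ω=0.343
apply F[4]=-0.623 → step 5: x=-0.014, v=-0.232, θ=-0.048, ω=0.337
apply F[5]=-0.012 → step 6: x=-0.019, v=-0.227, θ=-0.041, ω=0.319
apply F[6]=+0.358 → step 7: x=-0.023, v=-0.216, θ=-0.035, ω=0.294
apply F[7]=+0.572 → step 8: x=-0.028, v=-0.202, θ=-0.030, ω=0.267
apply F[8]=+0.684 → step 9: x=-0.032, v=-0.187, θ=-0.025, ω=0.240
apply F[9]=+0.732 → step 10: x=-0.035, v=-0.172, θ=-0.020, ω=0.213
apply F[10]=+0.739 → step 11: x=-0.038, v=-0.156, θ=-0.016, ω=0.188
apply F[11]=+0.723 → step 12: x=-0.041, v=-0.142, θ=-0.013, ω=0.165
apply F[12]=+0.693 → step 13: x=-0.044, v=-0.128, θ=-0.009, ω=0.144
apply F[13]=+0.655 → step 14: x=-0.047, v=-0.116, θ=-0.007, ω=0.125
apply F[14]=+0.615 → step 15: x=-0.049, v=-0.104, θ=-0.004, ω=0.108
apply F[15]=+0.574 → step 16: x=-0.051, v=-0.093, θ=-0.002, ω=0.093
apply F[16]=+0.535 → step 17: x=-0.052, v=-0.084, θ=-0.001, ω=0.080
apply F[17]=+0.497 → step 18: x=-0.054, v=-0.075, θ=0.001, ω=0.068
apply F[18]=+0.461 → step 19: x=-0.055, v=-0.067, θ=0.002, ω=0.058
apply F[19]=+0.429 → step 20: x=-0.057, v=-0.059, θ=0.003, ω=0.049
apply F[20]=+0.399 → step 21: x=-0.058, v=-0.053, θ=0.004, ω=0.041
apply F[21]=+0.371 → step 22: x=-0.059, v=-0.046, θ=0.005, ω=0.034
apply F[22]=+0.345 → step 23: x=-0.060, v=-0.041, θ=0.005, ω=0.028
apply F[23]=+0.322 → step 24: x=-0.061, v=-0.036, θ=0.006, ω=0.022
apply F[24]=+0.301 → step 25: x=-0.061, v=-0.031, θ=0.006, ω=0.017
apply F[25]=+0.282 → step 26: x=-0.062, v=-0.027, θ=0.007, ω=0.013
apply F[26]=+0.264 → step 27: x=-0.062, v=-0.023, θ=0.007, ω=0.010
apply F[27]=+0.247 → step 28: x=-0.063, v=-0.019, θ=0.007, ω=0.007
Max |angle| over trajectory = 0.074 rad = 4.2°.

Answer: 4.2°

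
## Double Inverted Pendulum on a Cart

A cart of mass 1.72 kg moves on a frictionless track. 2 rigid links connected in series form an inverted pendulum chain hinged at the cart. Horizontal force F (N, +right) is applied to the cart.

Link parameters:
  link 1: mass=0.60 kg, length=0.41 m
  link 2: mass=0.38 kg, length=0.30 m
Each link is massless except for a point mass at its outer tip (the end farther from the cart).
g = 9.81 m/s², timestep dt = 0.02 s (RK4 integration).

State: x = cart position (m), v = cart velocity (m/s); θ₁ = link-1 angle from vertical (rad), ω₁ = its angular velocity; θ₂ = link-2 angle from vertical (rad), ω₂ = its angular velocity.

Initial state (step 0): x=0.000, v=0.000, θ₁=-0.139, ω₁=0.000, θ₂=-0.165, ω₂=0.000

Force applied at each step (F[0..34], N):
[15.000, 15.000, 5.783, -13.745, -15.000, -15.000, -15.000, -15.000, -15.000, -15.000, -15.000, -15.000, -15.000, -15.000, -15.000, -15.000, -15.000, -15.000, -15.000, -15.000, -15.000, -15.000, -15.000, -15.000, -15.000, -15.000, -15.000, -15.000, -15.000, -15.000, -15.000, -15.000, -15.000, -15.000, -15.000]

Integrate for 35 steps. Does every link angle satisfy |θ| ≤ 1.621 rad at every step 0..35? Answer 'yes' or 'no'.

Answer: yes

Derivation:
apply F[0]=+15.000 → step 1: x=0.002, v=0.188, θ₁=-0.144, ω₁=-0.514, θ₂=-0.165, ω₂=-0.022
apply F[1]=+15.000 → step 2: x=0.008, v=0.376, θ₁=-0.160, ω₁=-1.036, θ₂=-0.166, ω₂=-0.035
apply F[2]=+5.783 → step 3: x=0.016, v=0.459, θ₁=-0.183, ω₁=-1.320, θ₂=-0.167, ω₂=-0.031
apply F[3]=-13.745 → step 4: x=0.024, v=0.323, θ₁=-0.207, ω₁=-1.094, θ₂=-0.167, ω₂=0.002
apply F[4]=-15.000 → step 5: x=0.029, v=0.175, θ₁=-0.227, ω₁=-0.862, θ₂=-0.166, ω₂=0.061
apply F[5]=-15.000 → step 6: x=0.031, v=0.029, θ₁=-0.242, ω₁=-0.652, θ₂=-0.164, ω₂=0.144
apply F[6]=-15.000 → step 7: x=0.030, v=-0.114, θ₁=-0.253, ω₁=-0.459, θ₂=-0.160, ω₂=0.247
apply F[7]=-15.000 → step 8: x=0.026, v=-0.256, θ₁=-0.260, ω₁=-0.279, θ₂=-0.154, ω₂=0.367
apply F[8]=-15.000 → step 9: x=0.020, v=-0.398, θ₁=-0.264, ω₁=-0.109, θ₂=-0.146, ω₂=0.504
apply F[9]=-15.000 → step 10: x=0.010, v=-0.539, θ₁=-0.265, ω₁=0.056, θ₂=-0.134, ω₂=0.655
apply F[10]=-15.000 → step 11: x=-0.002, v=-0.680, θ₁=-0.262, ω₁=0.218, θ₂=-0.119, ω₂=0.820
apply F[11]=-15.000 → step 12: x=-0.017, v=-0.822, θ₁=-0.256, ω₁=0.382, θ₂=-0.101, ω₂=0.998
apply F[12]=-15.000 → step 13: x=-0.035, v=-0.966, θ₁=-0.247, ω₁=0.549, θ₂=-0.079, ω₂=1.188
apply F[13]=-15.000 → step 14: x=-0.056, v=-1.111, θ₁=-0.234, ω₁=0.725, θ₂=-0.054, ω₂=1.390
apply F[14]=-15.000 → step 15: x=-0.079, v=-1.259, θ₁=-0.218, ω₁=0.912, θ₂=-0.024, ω₂=1.601
apply F[15]=-15.000 → step 16: x=-0.106, v=-1.410, θ₁=-0.197, ω₁=1.115, θ₂=0.011, ω₂=1.822
apply F[16]=-15.000 → step 17: x=-0.136, v=-1.564, θ₁=-0.173, ω₁=1.337, θ₂=0.049, ω₂=2.048
apply F[17]=-15.000 → step 18: x=-0.169, v=-1.721, θ₁=-0.144, ω₁=1.585, θ₂=0.093, ω₂=2.276
apply F[18]=-15.000 → step 19: x=-0.205, v=-1.883, θ₁=-0.109, ω₁=1.862, θ₂=0.140, ω₂=2.501
apply F[19]=-15.000 → step 20: x=-0.244, v=-2.050, θ₁=-0.069, ω₁=2.175, θ₂=0.192, ω₂=2.715
apply F[20]=-15.000 → step 21: x=-0.287, v=-2.221, θ₁=-0.022, ω₁=2.528, θ₂=0.249, ω₂=2.908
apply F[21]=-15.000 → step 22: x=-0.333, v=-2.395, θ₁=0.032, ω₁=2.925, θ₂=0.309, ω₂=3.069
apply F[22]=-15.000 → step 23: x=-0.383, v=-2.572, θ₁=0.095, ω₁=3.370, θ₂=0.371, ω₂=3.185
apply F[23]=-15.000 → step 24: x=-0.436, v=-2.750, θ₁=0.168, ω₁=3.861, θ₂=0.436, ω₂=3.242
apply F[24]=-15.000 → step 25: x=-0.492, v=-2.923, θ₁=0.250, ω₁=4.391, θ₂=0.500, ω₂=3.233
apply F[25]=-15.000 → step 26: x=-0.553, v=-3.087, θ₁=0.343, ω₁=4.948, θ₂=0.564, ω₂=3.157
apply F[26]=-15.000 → step 27: x=-0.616, v=-3.235, θ₁=0.448, ω₁=5.512, θ₂=0.626, ω₂=3.029
apply F[27]=-15.000 → step 28: x=-0.682, v=-3.360, θ₁=0.564, ω₁=6.058, θ₂=0.685, ω₂=2.882
apply F[28]=-15.000 → step 29: x=-0.750, v=-3.454, θ₁=0.690, ω₁=6.560, θ₂=0.742, ω₂=2.769
apply F[29]=-15.000 → step 30: x=-0.820, v=-3.513, θ₁=0.826, ω₁=7.000, θ₂=0.797, ω₂=2.751
apply F[30]=-15.000 → step 31: x=-0.890, v=-3.537, θ₁=0.970, ω₁=7.370, θ₂=0.853, ω₂=2.886
apply F[31]=-15.000 → step 32: x=-0.961, v=-3.528, θ₁=1.120, ω₁=7.673, θ₂=0.914, ω₂=3.213
apply F[32]=-15.000 → step 33: x=-1.031, v=-3.489, θ₁=1.276, ω₁=7.918, θ₂=0.983, ω₂=3.757
apply F[33]=-15.000 → step 34: x=-1.100, v=-3.424, θ₁=1.436, ω₁=8.115, θ₂=1.065, ω₂=4.523
apply F[34]=-15.000 → step 35: x=-1.168, v=-3.337, θ₁=1.600, ω₁=8.268, θ₂=1.165, ω₂=5.512
Max |angle| over trajectory = 1.600 rad; bound = 1.621 → within bound.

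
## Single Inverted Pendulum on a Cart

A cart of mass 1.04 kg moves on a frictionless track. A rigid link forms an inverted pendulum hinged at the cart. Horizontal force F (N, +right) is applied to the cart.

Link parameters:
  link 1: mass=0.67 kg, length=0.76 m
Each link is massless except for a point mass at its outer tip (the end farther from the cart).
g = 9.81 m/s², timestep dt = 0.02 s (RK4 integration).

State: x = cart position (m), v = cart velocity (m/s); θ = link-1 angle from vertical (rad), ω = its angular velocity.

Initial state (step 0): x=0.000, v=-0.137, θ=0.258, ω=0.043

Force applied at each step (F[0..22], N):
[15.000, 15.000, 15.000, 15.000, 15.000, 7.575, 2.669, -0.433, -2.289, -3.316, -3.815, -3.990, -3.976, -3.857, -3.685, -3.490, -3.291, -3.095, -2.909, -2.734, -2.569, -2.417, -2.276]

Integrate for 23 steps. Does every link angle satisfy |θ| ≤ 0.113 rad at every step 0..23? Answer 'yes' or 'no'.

apply F[0]=+15.000 → step 1: x=-0.000, v=0.110, θ=0.256, ω=-0.206
apply F[1]=+15.000 → step 2: x=0.004, v=0.358, θ=0.250, ω=-0.457
apply F[2]=+15.000 → step 3: x=0.014, v=0.608, θ=0.238, ω=-0.714
apply F[3]=+15.000 → step 4: x=0.029, v=0.862, θ=0.221, ω=-0.980
apply F[4]=+15.000 → step 5: x=0.049, v=1.120, θ=0.199, ω=-1.258
apply F[5]=+7.575 → step 6: x=0.072, v=1.243, θ=0.173, ω=-1.369
apply F[6]=+2.669 → step 7: x=0.097, v=1.277, θ=0.145, ω=-1.372
apply F[7]=-0.433 → step 8: x=0.123, v=1.255, θ=0.118, ω=-1.309
apply F[8]=-2.289 → step 9: x=0.147, v=1.199, θ=0.093, ω=-1.210
apply F[9]=-3.316 → step 10: x=0.170, v=1.127, θ=0.070, ω=-1.094
apply F[10]=-3.815 → step 11: x=0.192, v=1.047, θ=0.050, ω=-0.973
apply F[11]=-3.990 → step 12: x=0.212, v=0.965, θ=0.031, ω=-0.856
apply F[12]=-3.976 → step 13: x=0.231, v=0.886, θ=0.015, ω=-0.746
apply F[13]=-3.857 → step 14: x=0.248, v=0.811, θ=0.001, ω=-0.645
apply F[14]=-3.685 → step 15: x=0.263, v=0.741, θ=-0.011, ω=-0.553
apply F[15]=-3.490 → step 16: x=0.277, v=0.675, θ=-0.021, ω=-0.472
apply F[16]=-3.291 → step 17: x=0.290, v=0.615, θ=-0.030, ω=-0.399
apply F[17]=-3.095 → step 18: x=0.302, v=0.560, θ=-0.037, ω=-0.335
apply F[18]=-2.909 → step 19: x=0.313, v=0.509, θ=-0.043, ω=-0.279
apply F[19]=-2.734 → step 20: x=0.323, v=0.462, θ=-0.048, ω=-0.229
apply F[20]=-2.569 → step 21: x=0.331, v=0.419, θ=-0.052, ω=-0.185
apply F[21]=-2.417 → step 22: x=0.339, v=0.380, θ=-0.056, ω=-0.147
apply F[22]=-2.276 → step 23: x=0.347, v=0.343, θ=-0.058, ω=-0.114
Max |angle| over trajectory = 0.258 rad; bound = 0.113 → exceeded.

Answer: no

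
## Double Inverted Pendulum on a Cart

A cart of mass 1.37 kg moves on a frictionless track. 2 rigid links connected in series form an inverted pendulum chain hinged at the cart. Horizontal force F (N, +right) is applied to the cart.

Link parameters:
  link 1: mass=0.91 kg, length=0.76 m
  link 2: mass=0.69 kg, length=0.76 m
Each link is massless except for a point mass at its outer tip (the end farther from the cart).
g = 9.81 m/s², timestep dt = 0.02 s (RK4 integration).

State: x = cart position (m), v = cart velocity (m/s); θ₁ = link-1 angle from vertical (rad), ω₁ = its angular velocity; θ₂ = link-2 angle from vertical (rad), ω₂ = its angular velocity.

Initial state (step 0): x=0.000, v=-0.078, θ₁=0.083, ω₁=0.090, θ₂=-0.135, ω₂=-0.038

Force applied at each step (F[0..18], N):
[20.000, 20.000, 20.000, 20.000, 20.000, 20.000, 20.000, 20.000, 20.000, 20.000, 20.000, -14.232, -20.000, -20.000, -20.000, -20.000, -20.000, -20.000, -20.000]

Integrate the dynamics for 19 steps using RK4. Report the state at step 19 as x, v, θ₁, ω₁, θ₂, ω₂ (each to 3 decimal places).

apply F[0]=+20.000 → step 1: x=0.001, v=0.194, θ₁=0.082, ω₁=-0.200, θ₂=-0.137, ω₂=-0.144
apply F[1]=+20.000 → step 2: x=0.008, v=0.466, θ₁=0.075, ω₁=-0.494, θ₂=-0.141, ω₂=-0.247
apply F[2]=+20.000 → step 3: x=0.020, v=0.742, θ₁=0.062, ω₁=-0.797, θ₂=-0.147, ω₂=-0.345
apply F[3]=+20.000 → step 4: x=0.037, v=1.022, θ₁=0.043, ω₁=-1.115, θ₂=-0.154, ω₂=-0.434
apply F[4]=+20.000 → step 5: x=0.061, v=1.308, θ₁=0.017, ω₁=-1.451, θ₂=-0.164, ω₂=-0.510
apply F[5]=+20.000 → step 6: x=0.090, v=1.600, θ₁=-0.015, ω₁=-1.809, θ₂=-0.175, ω₂=-0.569
apply F[6]=+20.000 → step 7: x=0.125, v=1.896, θ₁=-0.055, ω₁=-2.191, θ₂=-0.187, ω₂=-0.610
apply F[7]=+20.000 → step 8: x=0.166, v=2.196, θ₁=-0.103, ω₁=-2.595, θ₂=-0.199, ω₂=-0.632
apply F[8]=+20.000 → step 9: x=0.213, v=2.492, θ₁=-0.159, ω₁=-3.013, θ₂=-0.212, ω₂=-0.638
apply F[9]=+20.000 → step 10: x=0.265, v=2.779, θ₁=-0.224, ω₁=-3.433, θ₂=-0.225, ω₂=-0.638
apply F[10]=+20.000 → step 11: x=0.324, v=3.046, θ₁=-0.296, ω₁=-3.836, θ₂=-0.237, ω₂=-0.644
apply F[11]=-14.232 → step 12: x=0.383, v=2.851, θ₁=-0.371, ω₁=-3.680, θ₂=-0.250, ω₂=-0.637
apply F[12]=-20.000 → step 13: x=0.437, v=2.597, θ₁=-0.443, ω₁=-3.487, θ₂=-0.263, ω₂=-0.608
apply F[13]=-20.000 → step 14: x=0.487, v=2.359, θ₁=-0.511, ω₁=-3.348, θ₂=-0.274, ω₂=-0.559
apply F[14]=-20.000 → step 15: x=0.531, v=2.134, θ₁=-0.577, ω₁=-3.256, θ₂=-0.285, ω₂=-0.492
apply F[15]=-20.000 → step 16: x=0.572, v=1.919, θ₁=-0.642, ω₁=-3.206, θ₂=-0.294, ω₂=-0.408
apply F[16]=-20.000 → step 17: x=0.608, v=1.711, θ₁=-0.706, ω₁=-3.192, θ₂=-0.301, ω₂=-0.310
apply F[17]=-20.000 → step 18: x=0.640, v=1.507, θ₁=-0.770, ω₁=-3.209, θ₂=-0.306, ω₂=-0.202
apply F[18]=-20.000 → step 19: x=0.669, v=1.304, θ₁=-0.834, ω₁=-3.252, θ₂=-0.309, ω₂=-0.086

Answer: x=0.669, v=1.304, θ₁=-0.834, ω₁=-3.252, θ₂=-0.309, ω₂=-0.086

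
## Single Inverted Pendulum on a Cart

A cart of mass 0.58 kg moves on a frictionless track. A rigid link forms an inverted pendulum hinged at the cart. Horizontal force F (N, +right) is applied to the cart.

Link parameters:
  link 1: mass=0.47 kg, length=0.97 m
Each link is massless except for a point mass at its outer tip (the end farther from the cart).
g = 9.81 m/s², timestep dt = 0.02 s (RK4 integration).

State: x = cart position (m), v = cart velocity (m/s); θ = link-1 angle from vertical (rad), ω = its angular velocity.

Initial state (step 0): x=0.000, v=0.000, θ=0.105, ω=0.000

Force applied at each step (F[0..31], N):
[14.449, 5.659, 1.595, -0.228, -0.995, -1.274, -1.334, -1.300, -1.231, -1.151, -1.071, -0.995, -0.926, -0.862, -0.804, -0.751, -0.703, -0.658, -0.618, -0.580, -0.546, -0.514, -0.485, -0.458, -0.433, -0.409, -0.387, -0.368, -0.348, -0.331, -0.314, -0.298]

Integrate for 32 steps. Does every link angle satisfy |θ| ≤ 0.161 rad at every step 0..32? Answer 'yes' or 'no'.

Answer: yes

Derivation:
apply F[0]=+14.449 → step 1: x=0.005, v=0.478, θ=0.100, ω=-0.469
apply F[1]=+5.659 → step 2: x=0.016, v=0.657, θ=0.089, ω=-0.634
apply F[2]=+1.595 → step 3: x=0.030, v=0.699, θ=0.076, ω=-0.661
apply F[3]=-0.228 → step 4: x=0.043, v=0.681, θ=0.063, ω=-0.627
apply F[4]=-0.995 → step 5: x=0.057, v=0.638, θ=0.051, ω=-0.572
apply F[5]=-1.274 → step 6: x=0.069, v=0.587, θ=0.041, ω=-0.510
apply F[6]=-1.334 → step 7: x=0.080, v=0.536, θ=0.031, ω=-0.450
apply F[7]=-1.300 → step 8: x=0.090, v=0.487, θ=0.023, ω=-0.394
apply F[8]=-1.231 → step 9: x=0.100, v=0.441, θ=0.015, ω=-0.343
apply F[9]=-1.151 → step 10: x=0.108, v=0.400, θ=0.009, ω=-0.298
apply F[10]=-1.071 → step 11: x=0.116, v=0.362, θ=0.003, ω=-0.258
apply F[11]=-0.995 → step 12: x=0.123, v=0.327, θ=-0.001, ω=-0.222
apply F[12]=-0.926 → step 13: x=0.129, v=0.296, θ=-0.006, ω=-0.190
apply F[13]=-0.862 → step 14: x=0.134, v=0.267, θ=-0.009, ω=-0.162
apply F[14]=-0.804 → step 15: x=0.139, v=0.241, θ=-0.012, ω=-0.138
apply F[15]=-0.751 → step 16: x=0.144, v=0.218, θ=-0.015, ω=-0.116
apply F[16]=-0.703 → step 17: x=0.148, v=0.196, θ=-0.017, ω=-0.097
apply F[17]=-0.658 → step 18: x=0.152, v=0.176, θ=-0.018, ω=-0.080
apply F[18]=-0.618 → step 19: x=0.155, v=0.158, θ=-0.020, ω=-0.065
apply F[19]=-0.580 → step 20: x=0.158, v=0.141, θ=-0.021, ω=-0.052
apply F[20]=-0.546 → step 21: x=0.161, v=0.126, θ=-0.022, ω=-0.040
apply F[21]=-0.514 → step 22: x=0.163, v=0.111, θ=-0.023, ω=-0.030
apply F[22]=-0.485 → step 23: x=0.165, v=0.098, θ=-0.023, ω=-0.021
apply F[23]=-0.458 → step 24: x=0.167, v=0.086, θ=-0.024, ω=-0.013
apply F[24]=-0.433 → step 25: x=0.169, v=0.075, θ=-0.024, ω=-0.007
apply F[25]=-0.409 → step 26: x=0.170, v=0.065, θ=-0.024, ω=-0.001
apply F[26]=-0.387 → step 27: x=0.171, v=0.055, θ=-0.024, ω=0.004
apply F[27]=-0.368 → step 28: x=0.172, v=0.046, θ=-0.024, ω=0.008
apply F[28]=-0.348 → step 29: x=0.173, v=0.038, θ=-0.023, ω=0.012
apply F[29]=-0.331 → step 30: x=0.174, v=0.030, θ=-0.023, ω=0.015
apply F[30]=-0.314 → step 31: x=0.175, v=0.023, θ=-0.023, ω=0.018
apply F[31]=-0.298 → step 32: x=0.175, v=0.017, θ=-0.022, ω=0.020
Max |angle| over trajectory = 0.105 rad; bound = 0.161 → within bound.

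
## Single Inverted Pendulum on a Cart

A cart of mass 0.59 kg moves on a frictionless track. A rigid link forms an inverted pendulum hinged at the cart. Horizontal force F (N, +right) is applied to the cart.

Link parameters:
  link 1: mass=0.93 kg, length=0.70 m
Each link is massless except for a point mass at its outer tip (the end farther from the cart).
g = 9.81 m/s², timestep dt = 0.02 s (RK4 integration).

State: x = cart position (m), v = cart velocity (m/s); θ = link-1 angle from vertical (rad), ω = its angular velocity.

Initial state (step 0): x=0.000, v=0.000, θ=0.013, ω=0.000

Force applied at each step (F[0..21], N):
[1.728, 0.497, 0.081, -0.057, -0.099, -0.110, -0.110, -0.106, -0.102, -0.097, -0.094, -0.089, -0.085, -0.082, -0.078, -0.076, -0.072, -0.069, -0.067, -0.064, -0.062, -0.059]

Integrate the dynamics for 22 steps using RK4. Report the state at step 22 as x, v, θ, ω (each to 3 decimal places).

Answer: x=0.015, v=0.011, θ=-0.003, ω=-0.002

Derivation:
apply F[0]=+1.728 → step 1: x=0.001, v=0.055, θ=0.012, ω=-0.074
apply F[1]=+0.497 → step 2: x=0.002, v=0.068, θ=0.011, ω=-0.090
apply F[2]=+0.081 → step 3: x=0.003, v=0.068, θ=0.009, ω=-0.087
apply F[3]=-0.057 → step 4: x=0.004, v=0.063, θ=0.007, ω=-0.079
apply F[4]=-0.099 → step 5: x=0.006, v=0.058, θ=0.006, ω=-0.069
apply F[5]=-0.110 → step 6: x=0.007, v=0.053, θ=0.004, ω=-0.060
apply F[6]=-0.110 → step 7: x=0.008, v=0.048, θ=0.003, ω=-0.052
apply F[7]=-0.106 → step 8: x=0.009, v=0.043, θ=0.002, ω=-0.045
apply F[8]=-0.102 → step 9: x=0.009, v=0.039, θ=0.001, ω=-0.039
apply F[9]=-0.097 → step 10: x=0.010, v=0.036, θ=0.001, ω=-0.033
apply F[10]=-0.094 → step 11: x=0.011, v=0.032, θ=0.000, ω=-0.028
apply F[11]=-0.089 → step 12: x=0.012, v=0.029, θ=-0.000, ω=-0.024
apply F[12]=-0.085 → step 13: x=0.012, v=0.027, θ=-0.001, ω=-0.020
apply F[13]=-0.082 → step 14: x=0.013, v=0.024, θ=-0.001, ω=-0.017
apply F[14]=-0.078 → step 15: x=0.013, v=0.022, θ=-0.001, ω=-0.014
apply F[15]=-0.076 → step 16: x=0.013, v=0.020, θ=-0.002, ω=-0.012
apply F[16]=-0.072 → step 17: x=0.014, v=0.018, θ=-0.002, ω=-0.010
apply F[17]=-0.069 → step 18: x=0.014, v=0.016, θ=-0.002, ω=-0.008
apply F[18]=-0.067 → step 19: x=0.014, v=0.015, θ=-0.002, ω=-0.006
apply F[19]=-0.064 → step 20: x=0.015, v=0.013, θ=-0.002, ω=-0.005
apply F[20]=-0.062 → step 21: x=0.015, v=0.012, θ=-0.002, ω=-0.003
apply F[21]=-0.059 → step 22: x=0.015, v=0.011, θ=-0.003, ω=-0.002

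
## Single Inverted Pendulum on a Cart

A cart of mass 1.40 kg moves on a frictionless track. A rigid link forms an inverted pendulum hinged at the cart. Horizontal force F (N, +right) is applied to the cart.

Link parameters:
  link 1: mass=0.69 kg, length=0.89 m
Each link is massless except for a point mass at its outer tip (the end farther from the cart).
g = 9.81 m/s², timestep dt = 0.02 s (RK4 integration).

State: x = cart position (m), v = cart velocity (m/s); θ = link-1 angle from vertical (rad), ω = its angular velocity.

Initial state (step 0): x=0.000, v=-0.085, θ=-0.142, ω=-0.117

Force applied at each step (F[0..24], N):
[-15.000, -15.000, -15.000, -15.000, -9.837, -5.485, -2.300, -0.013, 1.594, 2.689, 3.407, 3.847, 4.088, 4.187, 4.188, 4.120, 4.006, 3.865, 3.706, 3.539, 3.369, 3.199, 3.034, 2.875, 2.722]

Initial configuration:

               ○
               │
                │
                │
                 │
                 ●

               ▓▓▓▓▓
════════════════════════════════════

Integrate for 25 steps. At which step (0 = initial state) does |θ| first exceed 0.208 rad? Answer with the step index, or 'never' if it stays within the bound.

Answer: never

Derivation:
apply F[0]=-15.000 → step 1: x=-0.004, v=-0.284, θ=-0.142, ω=0.073
apply F[1]=-15.000 → step 2: x=-0.011, v=-0.483, θ=-0.139, ω=0.263
apply F[2]=-15.000 → step 3: x=-0.023, v=-0.682, θ=-0.132, ω=0.455
apply F[3]=-15.000 → step 4: x=-0.039, v=-0.883, θ=-0.121, ω=0.652
apply F[4]=-9.837 → step 5: x=-0.058, v=-1.013, θ=-0.107, ω=0.771
apply F[5]=-5.485 → step 6: x=-0.079, v=-1.082, θ=-0.091, ω=0.826
apply F[6]=-2.300 → step 7: x=-0.100, v=-1.107, θ=-0.074, ω=0.837
apply F[7]=-0.013 → step 8: x=-0.123, v=-1.101, θ=-0.058, ω=0.816
apply F[8]=+1.594 → step 9: x=-0.144, v=-1.074, θ=-0.042, ω=0.774
apply F[9]=+2.689 → step 10: x=-0.165, v=-1.032, θ=-0.027, ω=0.720
apply F[10]=+3.407 → step 11: x=-0.185, v=-0.982, θ=-0.013, ω=0.659
apply F[11]=+3.847 → step 12: x=-0.205, v=-0.926, θ=-0.000, ω=0.595
apply F[12]=+4.088 → step 13: x=-0.222, v=-0.868, θ=0.011, ω=0.531
apply F[13]=+4.187 → step 14: x=-0.239, v=-0.810, θ=0.021, ω=0.469
apply F[14]=+4.188 → step 15: x=-0.255, v=-0.753, θ=0.030, ω=0.410
apply F[15]=+4.120 → step 16: x=-0.269, v=-0.697, θ=0.037, ω=0.355
apply F[16]=+4.006 → step 17: x=-0.283, v=-0.644, θ=0.044, ω=0.304
apply F[17]=+3.865 → step 18: x=-0.295, v=-0.593, θ=0.049, ω=0.258
apply F[18]=+3.706 → step 19: x=-0.307, v=-0.545, θ=0.054, ω=0.215
apply F[19]=+3.539 → step 20: x=-0.317, v=-0.500, θ=0.058, ω=0.177
apply F[20]=+3.369 → step 21: x=-0.327, v=-0.458, θ=0.061, ω=0.143
apply F[21]=+3.199 → step 22: x=-0.335, v=-0.418, θ=0.064, ω=0.112
apply F[22]=+3.034 → step 23: x=-0.343, v=-0.381, θ=0.066, ω=0.085
apply F[23]=+2.875 → step 24: x=-0.351, v=-0.347, θ=0.067, ω=0.061
apply F[24]=+2.722 → step 25: x=-0.357, v=-0.314, θ=0.068, ω=0.040
max |θ| = 0.142 ≤ 0.208 over all 26 states.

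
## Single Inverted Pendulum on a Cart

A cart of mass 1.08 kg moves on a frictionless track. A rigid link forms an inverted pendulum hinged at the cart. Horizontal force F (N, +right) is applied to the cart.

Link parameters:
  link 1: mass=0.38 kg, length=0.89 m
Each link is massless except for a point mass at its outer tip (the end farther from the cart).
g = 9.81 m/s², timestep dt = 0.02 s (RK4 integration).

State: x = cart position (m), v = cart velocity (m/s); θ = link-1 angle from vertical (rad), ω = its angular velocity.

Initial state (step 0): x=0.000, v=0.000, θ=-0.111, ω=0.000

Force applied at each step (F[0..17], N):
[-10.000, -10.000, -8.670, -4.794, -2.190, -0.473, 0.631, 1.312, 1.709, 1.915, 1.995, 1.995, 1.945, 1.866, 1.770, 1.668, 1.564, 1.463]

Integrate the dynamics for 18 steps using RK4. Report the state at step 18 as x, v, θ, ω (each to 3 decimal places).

Answer: x=-0.158, v=-0.253, θ=0.020, ω=0.129

Derivation:
apply F[0]=-10.000 → step 1: x=-0.002, v=-0.177, θ=-0.109, ω=0.173
apply F[1]=-10.000 → step 2: x=-0.007, v=-0.354, θ=-0.104, ω=0.348
apply F[2]=-8.670 → step 3: x=-0.016, v=-0.507, θ=-0.096, ω=0.497
apply F[3]=-4.794 → step 4: x=-0.027, v=-0.590, θ=-0.085, ω=0.569
apply F[4]=-2.190 → step 5: x=-0.039, v=-0.625, θ=-0.073, ω=0.591
apply F[5]=-0.473 → step 6: x=-0.051, v=-0.629, θ=-0.062, ω=0.581
apply F[6]=+0.631 → step 7: x=-0.064, v=-0.614, θ=-0.050, ω=0.552
apply F[7]=+1.312 → step 8: x=-0.076, v=-0.587, θ=-0.040, ω=0.511
apply F[8]=+1.709 → step 9: x=-0.087, v=-0.553, θ=-0.030, ω=0.465
apply F[9]=+1.915 → step 10: x=-0.098, v=-0.515, θ=-0.021, ω=0.418
apply F[10]=+1.995 → step 11: x=-0.108, v=-0.477, θ=-0.013, ω=0.371
apply F[11]=+1.995 → step 12: x=-0.117, v=-0.440, θ=-0.006, ω=0.327
apply F[12]=+1.945 → step 13: x=-0.125, v=-0.403, θ=-0.000, ω=0.286
apply F[13]=+1.866 → step 14: x=-0.133, v=-0.369, θ=0.005, ω=0.248
apply F[14]=+1.770 → step 15: x=-0.140, v=-0.337, θ=0.010, ω=0.213
apply F[15]=+1.668 → step 16: x=-0.147, v=-0.307, θ=0.014, ω=0.182
apply F[16]=+1.564 → step 17: x=-0.152, v=-0.279, θ=0.017, ω=0.154
apply F[17]=+1.463 → step 18: x=-0.158, v=-0.253, θ=0.020, ω=0.129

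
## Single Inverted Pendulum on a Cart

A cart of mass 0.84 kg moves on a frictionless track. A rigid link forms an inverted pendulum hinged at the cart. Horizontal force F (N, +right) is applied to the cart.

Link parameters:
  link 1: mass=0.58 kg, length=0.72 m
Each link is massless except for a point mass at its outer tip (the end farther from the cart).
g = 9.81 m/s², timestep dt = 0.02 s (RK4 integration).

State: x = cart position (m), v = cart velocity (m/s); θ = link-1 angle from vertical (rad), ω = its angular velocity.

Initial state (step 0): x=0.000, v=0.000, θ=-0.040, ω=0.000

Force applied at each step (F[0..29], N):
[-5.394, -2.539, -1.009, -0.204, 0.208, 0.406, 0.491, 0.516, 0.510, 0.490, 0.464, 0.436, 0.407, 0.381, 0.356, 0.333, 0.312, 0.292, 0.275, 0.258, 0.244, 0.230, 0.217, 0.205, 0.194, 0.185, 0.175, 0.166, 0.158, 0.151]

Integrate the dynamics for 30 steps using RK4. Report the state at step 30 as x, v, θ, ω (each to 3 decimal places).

apply F[0]=-5.394 → step 1: x=-0.001, v=-0.123, θ=-0.038, ω=0.160
apply F[1]=-2.539 → step 2: x=-0.004, v=-0.178, θ=-0.035, ω=0.227
apply F[2]=-1.009 → step 3: x=-0.008, v=-0.198, θ=-0.030, ω=0.245
apply F[3]=-0.204 → step 4: x=-0.012, v=-0.199, θ=-0.025, ω=0.240
apply F[4]=+0.208 → step 5: x=-0.016, v=-0.191, θ=-0.020, ω=0.222
apply F[5]=+0.406 → step 6: x=-0.020, v=-0.179, θ=-0.016, ω=0.201
apply F[6]=+0.491 → step 7: x=-0.023, v=-0.166, θ=-0.012, ω=0.178
apply F[7]=+0.516 → step 8: x=-0.026, v=-0.152, θ=-0.009, ω=0.156
apply F[8]=+0.510 → step 9: x=-0.029, v=-0.139, θ=-0.006, ω=0.135
apply F[9]=+0.490 → step 10: x=-0.032, v=-0.126, θ=-0.004, ω=0.117
apply F[10]=+0.464 → step 11: x=-0.034, v=-0.115, θ=-0.001, ω=0.101
apply F[11]=+0.436 → step 12: x=-0.036, v=-0.104, θ=0.000, ω=0.086
apply F[12]=+0.407 → step 13: x=-0.038, v=-0.095, θ=0.002, ω=0.073
apply F[13]=+0.381 → step 14: x=-0.040, v=-0.086, θ=0.003, ω=0.062
apply F[14]=+0.356 → step 15: x=-0.042, v=-0.078, θ=0.005, ω=0.052
apply F[15]=+0.333 → step 16: x=-0.043, v=-0.071, θ=0.005, ω=0.043
apply F[16]=+0.312 → step 17: x=-0.045, v=-0.064, θ=0.006, ω=0.035
apply F[17]=+0.292 → step 18: x=-0.046, v=-0.058, θ=0.007, ω=0.029
apply F[18]=+0.275 → step 19: x=-0.047, v=-0.053, θ=0.007, ω=0.023
apply F[19]=+0.258 → step 20: x=-0.048, v=-0.048, θ=0.008, ω=0.018
apply F[20]=+0.244 → step 21: x=-0.049, v=-0.043, θ=0.008, ω=0.014
apply F[21]=+0.230 → step 22: x=-0.050, v=-0.039, θ=0.008, ω=0.010
apply F[22]=+0.217 → step 23: x=-0.050, v=-0.035, θ=0.009, ω=0.007
apply F[23]=+0.205 → step 24: x=-0.051, v=-0.031, θ=0.009, ω=0.004
apply F[24]=+0.194 → step 25: x=-0.052, v=-0.027, θ=0.009, ω=0.001
apply F[25]=+0.185 → step 26: x=-0.052, v=-0.024, θ=0.009, ω=-0.001
apply F[26]=+0.175 → step 27: x=-0.053, v=-0.021, θ=0.009, ω=-0.003
apply F[27]=+0.166 → step 28: x=-0.053, v=-0.018, θ=0.009, ω=-0.004
apply F[28]=+0.158 → step 29: x=-0.053, v=-0.016, θ=0.009, ω=-0.005
apply F[29]=+0.151 → step 30: x=-0.054, v=-0.013, θ=0.008, ω=-0.006

Answer: x=-0.054, v=-0.013, θ=0.008, ω=-0.006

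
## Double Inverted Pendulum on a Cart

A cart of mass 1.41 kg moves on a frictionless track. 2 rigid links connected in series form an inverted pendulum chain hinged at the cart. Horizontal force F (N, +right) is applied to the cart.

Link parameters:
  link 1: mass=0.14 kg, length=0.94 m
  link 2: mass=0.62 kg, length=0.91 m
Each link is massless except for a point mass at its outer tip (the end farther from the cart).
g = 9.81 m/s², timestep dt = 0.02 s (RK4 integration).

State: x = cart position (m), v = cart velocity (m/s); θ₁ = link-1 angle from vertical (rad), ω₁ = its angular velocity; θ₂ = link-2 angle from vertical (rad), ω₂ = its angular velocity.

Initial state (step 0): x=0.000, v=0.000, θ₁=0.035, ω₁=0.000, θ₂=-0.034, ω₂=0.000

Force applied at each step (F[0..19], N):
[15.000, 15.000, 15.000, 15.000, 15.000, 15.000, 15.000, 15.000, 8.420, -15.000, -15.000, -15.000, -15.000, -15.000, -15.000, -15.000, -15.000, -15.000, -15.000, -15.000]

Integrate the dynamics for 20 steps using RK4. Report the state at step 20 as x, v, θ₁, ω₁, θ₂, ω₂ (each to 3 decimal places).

Answer: x=0.338, v=-0.258, θ₁=-0.353, ω₁=-1.184, θ₂=-0.066, ω₂=1.106

Derivation:
apply F[0]=+15.000 → step 1: x=0.002, v=0.209, θ₁=0.033, ω₁=-0.151, θ₂=-0.035, ω₂=-0.082
apply F[1]=+15.000 → step 2: x=0.008, v=0.418, θ₁=0.029, ω₁=-0.304, θ₂=-0.037, ω₂=-0.161
apply F[2]=+15.000 → step 3: x=0.019, v=0.629, θ₁=0.021, ω₁=-0.464, θ₂=-0.041, ω₂=-0.236
apply F[3]=+15.000 → step 4: x=0.034, v=0.840, θ₁=0.010, ω₁=-0.632, θ₂=-0.047, ω₂=-0.303
apply F[4]=+15.000 → step 5: x=0.052, v=1.052, θ₁=-0.004, ω₁=-0.811, θ₂=-0.053, ω₂=-0.362
apply F[5]=+15.000 → step 6: x=0.076, v=1.266, θ₁=-0.022, ω₁=-1.005, θ₂=-0.061, ω₂=-0.408
apply F[6]=+15.000 → step 7: x=0.103, v=1.482, θ₁=-0.044, ω₁=-1.216, θ₂=-0.070, ω₂=-0.439
apply F[7]=+15.000 → step 8: x=0.135, v=1.699, θ₁=-0.071, ω₁=-1.448, θ₂=-0.078, ω₂=-0.454
apply F[8]=+8.420 → step 9: x=0.170, v=1.825, θ₁=-0.101, ω₁=-1.601, θ₂=-0.088, ω₂=-0.452
apply F[9]=-15.000 → step 10: x=0.205, v=1.623, θ₁=-0.132, ω₁=-1.432, θ₂=-0.096, ω₂=-0.426
apply F[10]=-15.000 → step 11: x=0.235, v=1.424, θ₁=-0.159, ω₁=-1.292, θ₂=-0.104, ω₂=-0.376
apply F[11]=-15.000 → step 12: x=0.262, v=1.229, θ₁=-0.184, ω₁=-1.181, θ₂=-0.111, ω₂=-0.304
apply F[12]=-15.000 → step 13: x=0.284, v=1.037, θ₁=-0.206, ω₁=-1.096, θ₂=-0.116, ω₂=-0.208
apply F[13]=-15.000 → step 14: x=0.303, v=0.848, θ₁=-0.228, ω₁=-1.038, θ₂=-0.119, ω₂=-0.089
apply F[14]=-15.000 → step 15: x=0.318, v=0.661, θ₁=-0.248, ω₁=-1.005, θ₂=-0.120, ω₂=0.054
apply F[15]=-15.000 → step 16: x=0.330, v=0.476, θ₁=-0.268, ω₁=-0.998, θ₂=-0.117, ω₂=0.220
apply F[16]=-15.000 → step 17: x=0.337, v=0.292, θ₁=-0.288, ω₁=-1.015, θ₂=-0.111, ω₂=0.410
apply F[17]=-15.000 → step 18: x=0.341, v=0.109, θ₁=-0.309, ω₁=-1.055, θ₂=-0.101, ω₂=0.623
apply F[18]=-15.000 → step 19: x=0.342, v=-0.074, θ₁=-0.330, ω₁=-1.113, θ₂=-0.086, ω₂=0.857
apply F[19]=-15.000 → step 20: x=0.338, v=-0.258, θ₁=-0.353, ω₁=-1.184, θ₂=-0.066, ω₂=1.106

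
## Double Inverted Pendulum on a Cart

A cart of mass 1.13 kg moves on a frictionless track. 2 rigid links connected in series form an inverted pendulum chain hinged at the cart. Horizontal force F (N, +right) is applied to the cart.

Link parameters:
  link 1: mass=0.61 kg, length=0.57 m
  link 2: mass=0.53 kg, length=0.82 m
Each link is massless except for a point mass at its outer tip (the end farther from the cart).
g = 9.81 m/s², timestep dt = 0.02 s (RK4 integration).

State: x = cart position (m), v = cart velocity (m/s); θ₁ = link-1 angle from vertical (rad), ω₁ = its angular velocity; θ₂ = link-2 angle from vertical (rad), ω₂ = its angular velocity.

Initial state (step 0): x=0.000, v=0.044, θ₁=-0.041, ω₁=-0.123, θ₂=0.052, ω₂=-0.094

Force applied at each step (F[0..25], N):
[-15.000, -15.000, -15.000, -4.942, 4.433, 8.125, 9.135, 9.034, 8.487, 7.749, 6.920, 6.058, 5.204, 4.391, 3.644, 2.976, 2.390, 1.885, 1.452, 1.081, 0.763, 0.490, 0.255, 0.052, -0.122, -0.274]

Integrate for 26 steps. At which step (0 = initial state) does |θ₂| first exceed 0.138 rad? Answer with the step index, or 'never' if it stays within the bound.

apply F[0]=-15.000 → step 1: x=-0.002, v=-0.213, θ₁=-0.039, ω₁=0.285, θ₂=0.051, ω₂=-0.051
apply F[1]=-15.000 → step 2: x=-0.009, v=-0.471, θ₁=-0.030, ω₁=0.700, θ₂=0.050, ω₂=-0.012
apply F[2]=-15.000 → step 3: x=-0.021, v=-0.733, θ₁=-0.011, ω₁=1.130, θ₂=0.050, ω₂=0.019
apply F[3]=-4.942 → step 4: x=-0.036, v=-0.820, θ₁=0.013, ω₁=1.270, θ₂=0.051, ω₂=0.039
apply F[4]=+4.433 → step 5: x=-0.052, v=-0.746, θ₁=0.037, ω₁=1.142, θ₂=0.052, ω₂=0.050
apply F[5]=+8.125 → step 6: x=-0.065, v=-0.612, θ₁=0.057, ω₁=0.921, θ₂=0.053, ω₂=0.052
apply F[6]=+9.135 → step 7: x=-0.076, v=-0.463, θ₁=0.073, ω₁=0.688, θ₂=0.054, ω₂=0.046
apply F[7]=+9.034 → step 8: x=-0.084, v=-0.320, θ₁=0.085, ω₁=0.472, θ₂=0.054, ω₂=0.034
apply F[8]=+8.487 → step 9: x=-0.089, v=-0.188, θ₁=0.093, ω₁=0.283, θ₂=0.055, ω₂=0.018
apply F[9]=+7.749 → step 10: x=-0.092, v=-0.070, θ₁=0.097, ω₁=0.123, θ₂=0.055, ω₂=-0.000
apply F[10]=+6.920 → step 11: x=-0.092, v=0.032, θ₁=0.098, ω₁=-0.009, θ₂=0.055, ω₂=-0.020
apply F[11]=+6.058 → step 12: x=-0.090, v=0.119, θ₁=0.096, ω₁=-0.115, θ₂=0.054, ω₂=-0.040
apply F[12]=+5.204 → step 13: x=-0.087, v=0.192, θ₁=0.093, ω₁=-0.197, θ₂=0.053, ω₂=-0.059
apply F[13]=+4.391 → step 14: x=-0.083, v=0.252, θ₁=0.089, ω₁=-0.258, θ₂=0.052, ω₂=-0.076
apply F[14]=+3.644 → step 15: x=-0.077, v=0.299, θ₁=0.083, ω₁=-0.300, θ₂=0.050, ω₂=-0.092
apply F[15]=+2.976 → step 16: x=-0.071, v=0.336, θ₁=0.077, ω₁=-0.327, θ₂=0.048, ω₂=-0.106
apply F[16]=+2.390 → step 17: x=-0.064, v=0.363, θ₁=0.070, ω₁=-0.343, θ₂=0.046, ω₂=-0.118
apply F[17]=+1.885 → step 18: x=-0.057, v=0.383, θ₁=0.063, ω₁=-0.348, θ₂=0.044, ω₂=-0.128
apply F[18]=+1.452 → step 19: x=-0.049, v=0.397, θ₁=0.056, ω₁=-0.347, θ₂=0.041, ω₂=-0.136
apply F[19]=+1.081 → step 20: x=-0.041, v=0.406, θ₁=0.050, ω₁=-0.340, θ₂=0.038, ω₂=-0.142
apply F[20]=+0.763 → step 21: x=-0.033, v=0.410, θ₁=0.043, ω₁=-0.329, θ₂=0.035, ω₂=-0.146
apply F[21]=+0.490 → step 22: x=-0.024, v=0.411, θ₁=0.036, ω₁=-0.315, θ₂=0.032, ω₂=-0.148
apply F[22]=+0.255 → step 23: x=-0.016, v=0.409, θ₁=0.030, ω₁=-0.299, θ₂=0.029, ω₂=-0.150
apply F[23]=+0.052 → step 24: x=-0.008, v=0.405, θ₁=0.025, ω₁=-0.282, θ₂=0.026, ω₂=-0.149
apply F[24]=-0.122 → step 25: x=0.000, v=0.398, θ₁=0.019, ω₁=-0.264, θ₂=0.023, ω₂=-0.148
apply F[25]=-0.274 → step 26: x=0.008, v=0.390, θ₁=0.014, ω₁=-0.246, θ₂=0.020, ω₂=-0.146
max |θ₂| = 0.055 ≤ 0.138 over all 27 states.

Answer: never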